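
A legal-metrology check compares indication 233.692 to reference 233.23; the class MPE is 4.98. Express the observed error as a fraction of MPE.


e = indication - reference = 233.692 - 233.23 = 0.4620
|e| = 0.4620
ratio = |e| / MPE = 0.4620 / 4.98
ratio = 0.0928

0.0928


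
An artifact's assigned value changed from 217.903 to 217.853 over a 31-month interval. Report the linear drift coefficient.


rate = (v2 - v1) / months
= (217.853 - 217.903) / 31
= -0.0500 / 31
= -0.0016

-0.0016


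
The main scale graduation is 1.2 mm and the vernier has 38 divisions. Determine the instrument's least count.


LC = MSD / n_div
= 1.2 / 38
= 0.0316

0.0316


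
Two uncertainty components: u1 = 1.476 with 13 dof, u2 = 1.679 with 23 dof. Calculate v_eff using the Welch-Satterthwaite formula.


uc = sqrt(u1^2 + u2^2) = sqrt(1.476^2 + 1.679^2) = 2.2355351
v_eff = uc^4 / (u1^4/v1 + u2^4/v2)
= 2.2355351^4 / (1.476^4/13 + 1.679^4/23)
= 24.976178 / 0.7106132
v_eff = 35.1474

35.1474


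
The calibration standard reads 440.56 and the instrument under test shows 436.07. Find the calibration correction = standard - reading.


Correction = standard - reading
= 440.56 - 436.07
= 4.4900

4.4900


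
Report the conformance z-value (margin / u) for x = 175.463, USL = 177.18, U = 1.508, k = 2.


u = U / k = 1.508 / 2 = 0.754
margin = |USL - x| = |177.18 - 175.463| = 1.717
z = margin / u = 1.717 / 0.754
z = 2.2772

2.2772


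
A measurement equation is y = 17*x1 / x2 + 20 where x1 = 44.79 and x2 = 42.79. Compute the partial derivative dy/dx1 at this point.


y = 17*x1 / x2 + 20
dy/dx1 = 17/x2
Evaluate at x2 = 42.79: c1 = 17 / 42.79
c1 = 0.3973

0.3973


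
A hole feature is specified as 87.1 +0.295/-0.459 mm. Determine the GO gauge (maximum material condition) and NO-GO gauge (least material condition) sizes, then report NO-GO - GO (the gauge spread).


GO = nominal - lower_tol (smallest hole = maximum material condition)
GO = 87.1 - 0.459 = 86.641
NO-GO = nominal + upper_tol (largest hole = least material condition)
NO-GO = 87.1 + 0.295 = 87.395
spread = NO-GO - GO = 87.395 - 86.641 = 0.7540

0.7540


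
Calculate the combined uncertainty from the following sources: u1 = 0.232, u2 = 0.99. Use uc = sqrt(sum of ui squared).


uc = sqrt(0.232^2 + 0.99^2)
uc = sqrt(1.033924)
uc = 1.0168

1.0168


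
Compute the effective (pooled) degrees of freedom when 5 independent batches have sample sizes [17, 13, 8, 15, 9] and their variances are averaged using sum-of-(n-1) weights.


nu = sum_i (n_i - 1)
nu = ((17 - 1) + (13 - 1) + (8 - 1) + (15 - 1) + (9 - 1))
nu = 16 + 12 + 7 + 14 + 8
nu = 57

57


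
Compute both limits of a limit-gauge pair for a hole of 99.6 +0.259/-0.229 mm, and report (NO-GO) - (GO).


GO = nominal - lower_tol (smallest hole = maximum material condition)
GO = 99.6 - 0.229 = 99.371
NO-GO = nominal + upper_tol (largest hole = least material condition)
NO-GO = 99.6 + 0.259 = 99.859
spread = NO-GO - GO = 99.859 - 99.371 = 0.4880

0.4880


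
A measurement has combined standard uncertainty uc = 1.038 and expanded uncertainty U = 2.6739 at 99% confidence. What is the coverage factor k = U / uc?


k = U / uc
k = 2.6739 / 1.038
k = 2.576

2.576


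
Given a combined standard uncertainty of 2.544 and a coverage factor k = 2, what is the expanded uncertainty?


U = k * uc
U = 2 * 2.544
U = 5.0880

5.0880


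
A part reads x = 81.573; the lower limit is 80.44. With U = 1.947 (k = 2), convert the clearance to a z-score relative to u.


u = U / k = 1.947 / 2 = 0.9735
margin = |LSL - x| = |80.44 - 81.573| = 1.133
z = margin / u = 1.133 / 0.9735
z = 1.1638

1.1638


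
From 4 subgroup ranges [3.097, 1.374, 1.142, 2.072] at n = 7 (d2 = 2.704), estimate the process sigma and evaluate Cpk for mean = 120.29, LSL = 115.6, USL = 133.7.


R_bar = (3.097 + 1.374 + 1.142 + 2.072) / 4 = 1.92125
sigma = R_bar / d2 = 1.92125 / 2.704 = 0.71052145
Cp = (USL - LSL)/(6*sigma) = (133.7 - 115.6)/(6*0.71052145) = 4.2457
Cpu = (133.7 - 120.29)/(3*0.71052145) = 6.2912
Cpl = (120.29 - 115.6)/(3*0.71052145) = 2.2003
Cpk = min(Cpu, Cpl) = 2.2003

2.2003


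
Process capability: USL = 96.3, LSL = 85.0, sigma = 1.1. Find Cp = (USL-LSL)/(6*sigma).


Cp = (USL - LSL) / (6 * sigma)
= (96.3 - 85.0) / (6 * 1.1)
= 11.3000 / 6.6000
= 1.7121

1.7121


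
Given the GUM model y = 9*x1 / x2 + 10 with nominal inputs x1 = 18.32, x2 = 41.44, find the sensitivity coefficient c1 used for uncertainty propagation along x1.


y = 9*x1 / x2 + 10
dy/dx1 = 9/x2
Evaluate at x2 = 41.44: c1 = 9 / 41.44
c1 = 0.2172

0.2172


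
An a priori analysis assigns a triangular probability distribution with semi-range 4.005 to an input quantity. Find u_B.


u_B = half_width / sqrt(6)
u_B = 4.005 / 2.4494897
u_B = 1.6350

1.6350


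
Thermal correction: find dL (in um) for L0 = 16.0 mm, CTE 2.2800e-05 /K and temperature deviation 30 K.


dL = L * alpha * dT
= 16.0 * 2.2800e-05 * 30
= 0.0109440 mm
dL_um = 0.0109440 * 1000 = 10.9440 um

10.9440


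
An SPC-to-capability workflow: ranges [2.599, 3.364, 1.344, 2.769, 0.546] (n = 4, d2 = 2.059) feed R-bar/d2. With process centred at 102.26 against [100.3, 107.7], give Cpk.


R_bar = (2.599 + 3.364 + 1.344 + 2.769 + 0.546) / 5 = 2.1244
sigma = R_bar / d2 = 2.1244 / 2.059 = 1.031763
Cp = (USL - LSL)/(6*sigma) = (107.7 - 100.3)/(6*1.031763) = 1.1954
Cpu = (107.7 - 102.26)/(3*1.031763) = 1.7575
Cpl = (102.26 - 100.3)/(3*1.031763) = 0.6332
Cpk = min(Cpu, Cpl) = 0.6332

0.6332


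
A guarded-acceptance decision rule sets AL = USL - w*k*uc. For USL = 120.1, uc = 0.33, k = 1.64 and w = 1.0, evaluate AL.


U = k * uc = 1.64 * 0.33 = 0.5412
guard band g = w * U = 1.0 * 0.5412 = 0.5412
AL = USL - g = 120.1 - 0.5412
AL = 119.5588

119.5588


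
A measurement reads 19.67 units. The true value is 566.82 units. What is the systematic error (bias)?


Systematic error = measured - true
= 19.67 - 566.82
= -547.1500

-547.1500


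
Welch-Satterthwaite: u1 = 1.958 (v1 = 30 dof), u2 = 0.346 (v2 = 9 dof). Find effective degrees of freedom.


uc = sqrt(u1^2 + u2^2) = sqrt(1.958^2 + 0.346^2) = 1.988336
v_eff = uc^4 / (u1^4/v1 + u2^4/v2)
= 1.988336^4 / (1.958^4/30 + 0.346^4/9)
= 15.630004 / 0.49151732
v_eff = 31.7995

31.7995


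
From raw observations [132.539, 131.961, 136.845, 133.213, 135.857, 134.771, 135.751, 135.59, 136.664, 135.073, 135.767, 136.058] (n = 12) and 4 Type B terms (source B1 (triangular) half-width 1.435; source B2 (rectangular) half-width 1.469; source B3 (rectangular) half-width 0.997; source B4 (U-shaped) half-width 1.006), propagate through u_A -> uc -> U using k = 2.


mean = (132.539 + 131.961 + 136.845 + 133.213 + 135.857 + 134.771 + 135.751 + 135.59 + 136.664 + 135.073 + 135.767 + 136.058) / 12 = 135.0074167
s = sqrt(sum((x - mean)^2)/(n-1)) = 1.597431
u_A = s / sqrt(n) = 1.597431 / sqrt(12) = 0.46113861
u_B1 = 1.435 / sqrt(6) = 0.5858363
u_B2 = 1.469 / sqrt(3) = 0.84812755
u_B3 = 0.997 / sqrt(3) = 0.57561822
u_B4 = 1.006 / sqrt(2) = 0.71134942
uc = sqrt(0.46113861^2 + 0.5858363^2 + 0.84812755^2 + 0.57561822^2 + 0.71134942^2) = 1.4534537
U = k * uc = 2 * 1.4534537
U = 2.9069

2.9069


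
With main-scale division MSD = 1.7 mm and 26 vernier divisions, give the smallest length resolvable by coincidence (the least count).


LC = MSD / n_div
= 1.7 / 26
= 0.0654

0.0654


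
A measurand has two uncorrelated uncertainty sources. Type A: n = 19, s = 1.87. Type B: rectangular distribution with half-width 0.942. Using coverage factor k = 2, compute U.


u_A = s / sqrt(n) = 1.87 / sqrt(19) = 0.42900742
u_B = half_width / sqrt(3) = 0.942 / sqrt(3) = 0.54386395
uc = sqrt(u_A^2 + u_B^2) = sqrt(0.42900742^2 + 0.54386395^2) = 0.6927015
U = k * uc = 2 * 0.6927015
U = 1.3854

1.3854


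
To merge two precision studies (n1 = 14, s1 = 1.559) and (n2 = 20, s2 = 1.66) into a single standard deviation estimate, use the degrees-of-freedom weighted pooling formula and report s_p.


s_p = sqrt(((n1-1)*s1^2 + (n2-1)*s2^2) / (n1+n2-2))
numerator = (14-1)*1.559^2 + (20-1)*1.66^2 = 31.596253 + 52.3564 = 83.952653
denominator = 14 + 20 - 2 = 32
s_p^2 = 83.952653 / 32 = 2.6235204
s_p = sqrt(2.6235204) = 1.6197

1.6197


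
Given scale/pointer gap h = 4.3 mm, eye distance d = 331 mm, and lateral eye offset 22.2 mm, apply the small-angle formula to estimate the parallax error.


error = h * offset / d
= 4.3 * 22.2 / 331
= 0.2884

0.2884


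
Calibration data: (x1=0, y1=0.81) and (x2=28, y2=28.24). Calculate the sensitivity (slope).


slope = (y2 - y1) / (x2 - x1)
= (28.24 - 0.81) / (28 - 0)
= 27.4300 / 28
= 0.9796

0.9796


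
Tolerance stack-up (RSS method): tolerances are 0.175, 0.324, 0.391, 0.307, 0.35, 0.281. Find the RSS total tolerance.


RSS = sqrt(0.175^2 + 0.324^2 + 0.391^2 + 0.307^2 + 0.35^2 + 0.281^2)
= sqrt(0.584192)
= 0.7643

0.7643


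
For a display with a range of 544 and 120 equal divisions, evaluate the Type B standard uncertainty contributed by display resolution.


resolution = range / divisions
resolution = 544 / 120 = 4.5333333
u_res = resolution / (2*sqrt(3))
u_res = 4.5333333 / 3.4641016
u_res = 1.3087

1.3087


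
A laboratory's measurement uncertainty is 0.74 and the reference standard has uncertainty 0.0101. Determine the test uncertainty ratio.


TUR = u_lab / u_ref
= 0.74 / 0.0101
= 73.2673

73.2673


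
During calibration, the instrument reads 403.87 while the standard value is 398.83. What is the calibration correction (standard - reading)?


Correction = standard - reading
= 398.83 - 403.87
= -5.0400

-5.0400


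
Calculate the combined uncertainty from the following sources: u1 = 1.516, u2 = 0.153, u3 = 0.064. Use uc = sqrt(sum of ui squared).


uc = sqrt(1.516^2 + 0.153^2 + 0.064^2)
uc = sqrt(2.325761)
uc = 1.5250

1.5250


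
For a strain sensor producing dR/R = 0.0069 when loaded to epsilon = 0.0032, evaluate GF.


GF = (dR/R) / epsilon
= 0.0069 / 0.0032
= 2.1562

2.1562


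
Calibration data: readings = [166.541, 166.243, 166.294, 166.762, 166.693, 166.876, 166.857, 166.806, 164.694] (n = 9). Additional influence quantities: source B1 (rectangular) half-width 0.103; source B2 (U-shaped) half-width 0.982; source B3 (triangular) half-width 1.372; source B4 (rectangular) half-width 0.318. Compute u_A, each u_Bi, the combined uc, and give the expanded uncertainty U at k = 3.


mean = (166.541 + 166.243 + 166.294 + 166.762 + 166.693 + 166.876 + 166.857 + 166.806 + 164.694) / 9 = 166.4184444
s = sqrt(sum((x - mean)^2)/(n-1)) = 0.68741311
u_A = s / sqrt(n) = 0.68741311 / sqrt(9) = 0.2291377
u_B1 = 0.103 / sqrt(3) = 0.059467078
u_B2 = 0.982 / sqrt(2) = 0.69437886
u_B3 = 1.372 / sqrt(6) = 0.56011665
u_B4 = 0.318 / sqrt(3) = 0.18359739
uc = sqrt(0.2291377^2 + 0.059467078^2 + 0.69437886^2 + 0.56011665^2 + 0.18359739^2) = 0.94108506
U = k * uc = 3 * 0.94108506
U = 2.8233

2.8233


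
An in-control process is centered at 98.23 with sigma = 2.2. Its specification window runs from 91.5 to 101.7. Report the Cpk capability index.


Cpu = (USL - mean) / (3*sigma) = (101.7 - 98.23) / (3*2.2) = 0.5258
Cpl = (mean - LSL) / (3*sigma) = (98.23 - 91.5) / (3*2.2) = 1.0197
Cpk = min(Cpu, Cpl) = 0.5258

0.5258


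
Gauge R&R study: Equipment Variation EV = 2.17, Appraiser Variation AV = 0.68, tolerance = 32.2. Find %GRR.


GRR = sqrt(EV^2 + AV^2) = sqrt(2.17^2 + 0.68^2) = 2.2740493
%GRR = GRR / tol * 100 = 2.2740493 / 32.2 * 100
%GRR = 7.0623

7.0623


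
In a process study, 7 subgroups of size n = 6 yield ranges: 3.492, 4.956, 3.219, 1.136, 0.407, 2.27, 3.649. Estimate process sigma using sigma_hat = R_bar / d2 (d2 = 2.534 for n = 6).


R_bar = (3.492 + 4.956 + 3.219 + 1.136 + 0.407 + 2.27 + 3.649) / 7
R_bar = 19.129 / 7 = 2.7327143
sigma_hat = R_bar / d2 = 2.7327143 / 2.534 = 1.0784

1.0784


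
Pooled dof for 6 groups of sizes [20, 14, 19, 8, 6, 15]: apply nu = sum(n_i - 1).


nu = sum_i (n_i - 1)
nu = ((20 - 1) + (14 - 1) + (19 - 1) + (8 - 1) + (6 - 1) + (15 - 1))
nu = 19 + 13 + 18 + 7 + 5 + 14
nu = 76

76


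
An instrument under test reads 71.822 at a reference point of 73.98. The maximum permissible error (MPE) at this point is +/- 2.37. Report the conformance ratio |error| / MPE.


e = indication - reference = 71.822 - 73.98 = -2.1580
|e| = 2.1580
ratio = |e| / MPE = 2.1580 / 2.37
ratio = 0.9105

0.9105


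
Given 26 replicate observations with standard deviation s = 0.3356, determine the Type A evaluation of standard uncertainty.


u_A = s / sqrt(n)
u_A = 0.3356 / sqrt(26)
u_A = 0.3356 / 5.0990195
u_A = 0.0658

0.0658


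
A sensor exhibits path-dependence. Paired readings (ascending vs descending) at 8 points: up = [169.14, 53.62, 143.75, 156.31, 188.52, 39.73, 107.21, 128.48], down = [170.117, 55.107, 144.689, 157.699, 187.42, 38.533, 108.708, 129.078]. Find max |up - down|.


|169.14 - 170.117| = 0.9770
|53.62 - 55.107| = 1.4870
|143.75 - 144.689| = 0.9390
|156.31 - 157.699| = 1.3890
|188.52 - 187.42| = 1.1000
|39.73 - 38.533| = 1.1970
|107.21 - 108.708| = 1.4980
|128.48 - 129.078| = 0.5980
hysteresis = max(diffs) = 1.4980

1.4980


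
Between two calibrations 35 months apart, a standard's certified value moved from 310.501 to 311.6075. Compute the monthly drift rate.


rate = (v2 - v1) / months
= (311.6075 - 310.501) / 35
= 1.1065 / 35
= 0.0316

0.0316


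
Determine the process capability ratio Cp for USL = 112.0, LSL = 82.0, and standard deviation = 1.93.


Cp = (USL - LSL) / (6 * sigma)
= (112.0 - 82.0) / (6 * 1.93)
= 30.0000 / 11.5800
= 2.5907

2.5907


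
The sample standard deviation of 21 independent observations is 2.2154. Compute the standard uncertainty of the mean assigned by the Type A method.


u_A = s / sqrt(n)
u_A = 2.2154 / sqrt(21)
u_A = 2.2154 / 4.5825757
u_A = 0.4834

0.4834


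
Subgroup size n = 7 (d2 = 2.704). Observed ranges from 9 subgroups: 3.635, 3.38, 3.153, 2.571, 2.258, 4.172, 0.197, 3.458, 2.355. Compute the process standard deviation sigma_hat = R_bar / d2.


R_bar = (3.635 + 3.38 + 3.153 + 2.571 + 2.258 + 4.172 + 0.197 + 3.458 + 2.355) / 9
R_bar = 25.179 / 9 = 2.7976667
sigma_hat = R_bar / d2 = 2.7976667 / 2.704 = 1.0346

1.0346


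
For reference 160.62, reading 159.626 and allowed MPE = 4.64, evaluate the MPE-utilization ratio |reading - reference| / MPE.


e = indication - reference = 159.626 - 160.62 = -0.9940
|e| = 0.9940
ratio = |e| / MPE = 0.9940 / 4.64
ratio = 0.2142

0.2142


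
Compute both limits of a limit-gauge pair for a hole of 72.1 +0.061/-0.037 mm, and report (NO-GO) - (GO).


GO = nominal - lower_tol (smallest hole = maximum material condition)
GO = 72.1 - 0.037 = 72.063
NO-GO = nominal + upper_tol (largest hole = least material condition)
NO-GO = 72.1 + 0.061 = 72.161
spread = NO-GO - GO = 72.161 - 72.063 = 0.0980

0.0980


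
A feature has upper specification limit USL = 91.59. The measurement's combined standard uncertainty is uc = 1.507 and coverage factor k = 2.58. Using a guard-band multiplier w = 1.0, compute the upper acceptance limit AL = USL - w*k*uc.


U = k * uc = 2.58 * 1.507 = 3.88806
guard band g = w * U = 1.0 * 3.88806 = 3.88806
AL = USL - g = 91.59 - 3.88806
AL = 87.7019

87.7019


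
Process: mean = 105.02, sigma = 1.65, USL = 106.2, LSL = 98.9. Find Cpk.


Cpu = (USL - mean) / (3*sigma) = (106.2 - 105.02) / (3*1.65) = 0.2384
Cpl = (mean - LSL) / (3*sigma) = (105.02 - 98.9) / (3*1.65) = 1.2364
Cpk = min(Cpu, Cpl) = 0.2384

0.2384


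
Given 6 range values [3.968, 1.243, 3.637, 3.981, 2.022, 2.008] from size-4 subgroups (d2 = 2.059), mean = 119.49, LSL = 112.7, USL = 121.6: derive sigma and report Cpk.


R_bar = (3.968 + 1.243 + 3.637 + 3.981 + 2.022 + 2.008) / 6 = 2.8098333
sigma = R_bar / d2 = 2.8098333 / 2.059 = 1.3646592
Cp = (USL - LSL)/(6*sigma) = (121.6 - 112.7)/(6*1.3646592) = 1.0870
Cpu = (121.6 - 119.49)/(3*1.3646592) = 0.5154
Cpl = (119.49 - 112.7)/(3*1.3646592) = 1.6585
Cpk = min(Cpu, Cpl) = 0.5154

0.5154


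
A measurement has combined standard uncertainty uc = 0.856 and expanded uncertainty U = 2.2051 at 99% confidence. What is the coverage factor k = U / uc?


k = U / uc
k = 2.2051 / 0.856
k = 2.576

2.576


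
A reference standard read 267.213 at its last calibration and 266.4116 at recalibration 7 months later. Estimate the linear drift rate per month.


rate = (v2 - v1) / months
= (266.4116 - 267.213) / 7
= -0.8014 / 7
= -0.1145

-0.1145


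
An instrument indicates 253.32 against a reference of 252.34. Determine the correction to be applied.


Correction = standard - reading
= 252.34 - 253.32
= -0.9800

-0.9800


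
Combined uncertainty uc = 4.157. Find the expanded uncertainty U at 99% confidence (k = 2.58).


U = k * uc
U = 2.58 * 4.157
U = 10.7251

10.7251


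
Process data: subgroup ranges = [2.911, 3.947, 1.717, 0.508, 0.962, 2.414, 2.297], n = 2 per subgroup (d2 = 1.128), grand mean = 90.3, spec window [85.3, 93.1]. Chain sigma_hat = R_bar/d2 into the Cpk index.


R_bar = (2.911 + 3.947 + 1.717 + 0.508 + 0.962 + 2.414 + 2.297) / 7 = 2.108
sigma = R_bar / d2 = 2.108 / 1.128 = 1.8687943
Cp = (USL - LSL)/(6*sigma) = (93.1 - 85.3)/(6*1.8687943) = 0.6956
Cpu = (93.1 - 90.3)/(3*1.8687943) = 0.4994
Cpl = (90.3 - 85.3)/(3*1.8687943) = 0.8918
Cpk = min(Cpu, Cpl) = 0.4994

0.4994


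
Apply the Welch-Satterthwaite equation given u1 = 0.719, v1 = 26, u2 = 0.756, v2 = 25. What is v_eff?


uc = sqrt(u1^2 + u2^2) = sqrt(0.719^2 + 0.756^2) = 1.0433106
v_eff = uc^4 / (u1^4/v1 + u2^4/v2)
= 1.0433106^4 / (0.719^4/26 + 0.756^4/25)
= 1.1848257 / 0.023344931
v_eff = 50.7530

50.7530


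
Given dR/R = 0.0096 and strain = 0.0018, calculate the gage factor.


GF = (dR/R) / epsilon
= 0.0096 / 0.0018
= 5.3333

5.3333


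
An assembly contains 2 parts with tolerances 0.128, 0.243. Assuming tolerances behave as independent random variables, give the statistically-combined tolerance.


RSS = sqrt(0.128^2 + 0.243^2)
= sqrt(0.075433)
= 0.2747

0.2747


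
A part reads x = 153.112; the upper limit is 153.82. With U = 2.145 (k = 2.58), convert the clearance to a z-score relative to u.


u = U / k = 2.145 / 2.58 = 0.83139535
margin = |USL - x| = |153.82 - 153.112| = 0.708
z = margin / u = 0.708 / 0.83139535
z = 0.8516

0.8516


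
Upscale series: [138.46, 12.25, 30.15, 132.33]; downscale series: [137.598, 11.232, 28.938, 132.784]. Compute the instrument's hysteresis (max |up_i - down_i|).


|138.46 - 137.598| = 0.8620
|12.25 - 11.232| = 1.0180
|30.15 - 28.938| = 1.2120
|132.33 - 132.784| = 0.4540
hysteresis = max(diffs) = 1.2120

1.2120


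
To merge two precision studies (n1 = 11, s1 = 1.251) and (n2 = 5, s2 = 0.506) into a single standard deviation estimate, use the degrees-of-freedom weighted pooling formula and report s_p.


s_p = sqrt(((n1-1)*s1^2 + (n2-1)*s2^2) / (n1+n2-2))
numerator = (11-1)*1.251^2 + (5-1)*0.506^2 = 15.65001 + 1.024144 = 16.674154
denominator = 11 + 5 - 2 = 14
s_p^2 = 16.674154 / 14 = 1.191011
s_p = sqrt(1.191011) = 1.0913

1.0913


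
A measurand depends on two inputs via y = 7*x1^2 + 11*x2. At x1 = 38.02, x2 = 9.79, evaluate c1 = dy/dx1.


y = 7*x1^2 + 11*x2
dy/dx1 = 2*7*x1
Evaluate at x1 = 38.02: c1 = 14 * 38.02
c1 = 532.2800

532.2800


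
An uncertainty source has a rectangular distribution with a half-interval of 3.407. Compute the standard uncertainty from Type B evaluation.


u_B = half_width / sqrt(3)
u_B = 3.407 / 1.7320508
u_B = 1.9670

1.9670


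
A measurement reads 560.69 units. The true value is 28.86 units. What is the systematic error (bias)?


Systematic error = measured - true
= 560.69 - 28.86
= 531.8300

531.8300


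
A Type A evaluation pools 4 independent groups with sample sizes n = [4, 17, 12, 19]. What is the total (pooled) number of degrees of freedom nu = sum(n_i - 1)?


nu = sum_i (n_i - 1)
nu = ((4 - 1) + (17 - 1) + (12 - 1) + (19 - 1))
nu = 3 + 16 + 11 + 18
nu = 48

48


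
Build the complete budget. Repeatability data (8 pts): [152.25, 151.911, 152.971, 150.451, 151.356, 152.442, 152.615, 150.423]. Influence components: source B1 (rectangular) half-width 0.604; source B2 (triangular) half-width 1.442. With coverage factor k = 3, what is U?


mean = (152.25 + 151.911 + 152.971 + 150.451 + 151.356 + 152.442 + 152.615 + 150.423) / 8 = 151.802375
s = sqrt(sum((x - mean)^2)/(n-1)) = 0.96920231
u_A = s / sqrt(n) = 0.96920231 / sqrt(8) = 0.34266476
u_B1 = 0.604 / sqrt(3) = 0.34871956
u_B2 = 1.442 / sqrt(6) = 0.58869403
uc = sqrt(0.34266476^2 + 0.34871956^2 + 0.58869403^2) = 0.76523534
U = k * uc = 3 * 0.76523534
U = 2.2957

2.2957


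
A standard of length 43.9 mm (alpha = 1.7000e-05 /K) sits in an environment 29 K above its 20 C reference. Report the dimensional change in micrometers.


dL = L * alpha * dT
= 43.9 * 1.7000e-05 * 29
= 0.0216427 mm
dL_um = 0.0216427 * 1000 = 21.6427 um

21.6427


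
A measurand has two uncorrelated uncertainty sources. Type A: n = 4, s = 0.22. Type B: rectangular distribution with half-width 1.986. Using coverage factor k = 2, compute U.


u_A = s / sqrt(n) = 0.22 / sqrt(4) = 0.11
u_B = half_width / sqrt(3) = 1.986 / sqrt(3) = 1.1466176
uc = sqrt(u_A^2 + u_B^2) = sqrt(0.11^2 + 1.1466176^2) = 1.1518819
U = k * uc = 2 * 1.1518819
U = 2.3038

2.3038


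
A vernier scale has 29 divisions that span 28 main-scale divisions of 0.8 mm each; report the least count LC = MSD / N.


LC = MSD / n_div
= 0.8 / 29
= 0.0276

0.0276


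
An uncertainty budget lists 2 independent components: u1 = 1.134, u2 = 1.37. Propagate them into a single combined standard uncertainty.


uc = sqrt(1.134^2 + 1.37^2)
uc = sqrt(3.162856)
uc = 1.7784

1.7784


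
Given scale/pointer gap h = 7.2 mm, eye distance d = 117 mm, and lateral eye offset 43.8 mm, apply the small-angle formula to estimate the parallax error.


error = h * offset / d
= 7.2 * 43.8 / 117
= 2.6954

2.6954


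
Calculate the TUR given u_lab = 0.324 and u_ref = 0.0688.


TUR = u_lab / u_ref
= 0.324 / 0.0688
= 4.7093

4.7093


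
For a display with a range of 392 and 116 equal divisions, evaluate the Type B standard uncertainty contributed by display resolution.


resolution = range / divisions
resolution = 392 / 116 = 3.3793103
u_res = resolution / (2*sqrt(3))
u_res = 3.3793103 / 3.4641016
u_res = 0.9755

0.9755


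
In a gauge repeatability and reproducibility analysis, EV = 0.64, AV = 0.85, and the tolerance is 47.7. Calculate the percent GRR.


GRR = sqrt(EV^2 + AV^2) = sqrt(0.64^2 + 0.85^2) = 1.0640019
%GRR = GRR / tol * 100 = 1.0640019 / 47.7 * 100
%GRR = 2.2306

2.2306


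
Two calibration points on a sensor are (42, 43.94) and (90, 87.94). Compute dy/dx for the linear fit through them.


slope = (y2 - y1) / (x2 - x1)
= (87.94 - 43.94) / (90 - 42)
= 44.0000 / 48
= 0.9167

0.9167


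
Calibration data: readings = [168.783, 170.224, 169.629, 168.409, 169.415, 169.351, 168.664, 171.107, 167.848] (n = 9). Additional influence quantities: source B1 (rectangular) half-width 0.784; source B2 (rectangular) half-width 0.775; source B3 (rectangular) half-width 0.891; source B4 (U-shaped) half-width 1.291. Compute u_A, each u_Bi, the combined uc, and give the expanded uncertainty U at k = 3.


mean = (168.783 + 170.224 + 169.629 + 168.409 + 169.415 + 169.351 + 168.664 + 171.107 + 167.848) / 9 = 169.27
s = sqrt(sum((x - mean)^2)/(n-1)) = 0.98798798
u_A = s / sqrt(n) = 0.98798798 / sqrt(9) = 0.32932933
u_B1 = 0.784 / sqrt(3) = 0.45264261
u_B2 = 0.775 / sqrt(3) = 0.44744646
u_B3 = 0.891 / sqrt(3) = 0.51441909
u_B4 = 1.291 / sqrt(2) = 0.91287485
uc = sqrt(0.32932933^2 + 0.45264261^2 + 0.44744646^2 + 0.51441909^2 + 0.91287485^2) = 1.2694562
U = k * uc = 3 * 1.2694562
U = 3.8084

3.8084


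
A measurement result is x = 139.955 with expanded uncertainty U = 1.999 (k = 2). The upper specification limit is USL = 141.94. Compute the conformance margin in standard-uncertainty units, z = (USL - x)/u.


u = U / k = 1.999 / 2 = 0.9995
margin = |USL - x| = |141.94 - 139.955| = 1.985
z = margin / u = 1.985 / 0.9995
z = 1.9860

1.9860


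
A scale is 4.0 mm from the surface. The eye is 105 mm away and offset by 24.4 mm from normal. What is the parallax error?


error = h * offset / d
= 4.0 * 24.4 / 105
= 0.9295

0.9295


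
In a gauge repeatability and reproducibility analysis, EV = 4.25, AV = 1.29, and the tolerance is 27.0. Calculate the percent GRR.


GRR = sqrt(EV^2 + AV^2) = sqrt(4.25^2 + 1.29^2) = 4.4414637
%GRR = GRR / tol * 100 = 4.4414637 / 27.0 * 100
%GRR = 16.4499

16.4499


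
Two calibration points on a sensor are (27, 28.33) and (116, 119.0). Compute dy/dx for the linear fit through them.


slope = (y2 - y1) / (x2 - x1)
= (119.0 - 28.33) / (116 - 27)
= 90.6700 / 89
= 1.0188

1.0188


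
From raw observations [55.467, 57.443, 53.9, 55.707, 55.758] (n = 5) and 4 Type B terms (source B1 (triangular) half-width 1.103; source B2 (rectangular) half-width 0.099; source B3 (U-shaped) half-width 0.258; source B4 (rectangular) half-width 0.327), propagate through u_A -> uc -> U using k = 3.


mean = (55.467 + 57.443 + 53.9 + 55.707 + 55.758) / 5 = 55.655
s = sqrt(sum((x - mean)^2)/(n-1)) = 1.2575399
u_A = s / sqrt(n) = 1.2575399 / sqrt(5) = 0.56238894
u_B1 = 1.103 / sqrt(6) = 0.45029786
u_B2 = 0.099 / sqrt(3) = 0.057157677
u_B3 = 0.258 / sqrt(2) = 0.18243355
u_B4 = 0.327 / sqrt(3) = 0.18879354
uc = sqrt(0.56238894^2 + 0.45029786^2 + 0.057157677^2 + 0.18243355^2 + 0.18879354^2) = 0.76892229
U = k * uc = 3 * 0.76892229
U = 2.3068

2.3068


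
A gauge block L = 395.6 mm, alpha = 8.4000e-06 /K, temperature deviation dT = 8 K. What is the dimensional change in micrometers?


dL = L * alpha * dT
= 395.6 * 8.4000e-06 * 8
= 0.0265843 mm
dL_um = 0.0265843 * 1000 = 26.5843 um

26.5843


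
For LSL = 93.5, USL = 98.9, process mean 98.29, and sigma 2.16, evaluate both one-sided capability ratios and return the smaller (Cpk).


Cpu = (USL - mean) / (3*sigma) = (98.9 - 98.29) / (3*2.16) = 0.0941
Cpl = (mean - LSL) / (3*sigma) = (98.29 - 93.5) / (3*2.16) = 0.7392
Cpk = min(Cpu, Cpl) = 0.0941

0.0941


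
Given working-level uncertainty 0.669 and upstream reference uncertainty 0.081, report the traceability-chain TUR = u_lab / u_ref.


TUR = u_lab / u_ref
= 0.669 / 0.081
= 8.2593

8.2593


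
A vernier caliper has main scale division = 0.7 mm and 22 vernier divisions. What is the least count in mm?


LC = MSD / n_div
= 0.7 / 22
= 0.0318

0.0318


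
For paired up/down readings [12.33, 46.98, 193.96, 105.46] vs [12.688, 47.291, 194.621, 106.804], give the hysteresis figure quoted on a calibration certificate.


|12.33 - 12.688| = 0.3580
|46.98 - 47.291| = 0.3110
|193.96 - 194.621| = 0.6610
|105.46 - 106.804| = 1.3440
hysteresis = max(diffs) = 1.3440

1.3440


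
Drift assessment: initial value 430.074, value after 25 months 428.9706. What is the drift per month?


rate = (v2 - v1) / months
= (428.9706 - 430.074) / 25
= -1.1034 / 25
= -0.0441

-0.0441


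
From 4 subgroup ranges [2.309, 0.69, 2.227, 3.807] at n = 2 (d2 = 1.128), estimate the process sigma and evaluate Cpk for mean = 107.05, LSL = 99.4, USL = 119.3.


R_bar = (2.309 + 0.69 + 2.227 + 3.807) / 4 = 2.25825
sigma = R_bar / d2 = 2.25825 / 1.128 = 2.0019947
Cp = (USL - LSL)/(6*sigma) = (119.3 - 99.4)/(6*2.0019947) = 1.6567
Cpu = (119.3 - 107.05)/(3*2.0019947) = 2.0396
Cpl = (107.05 - 99.4)/(3*2.0019947) = 1.2737
Cpk = min(Cpu, Cpl) = 1.2737

1.2737


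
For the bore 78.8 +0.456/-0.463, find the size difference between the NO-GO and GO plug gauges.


GO = nominal - lower_tol (smallest hole = maximum material condition)
GO = 78.8 - 0.463 = 78.337
NO-GO = nominal + upper_tol (largest hole = least material condition)
NO-GO = 78.8 + 0.456 = 79.256
spread = NO-GO - GO = 79.256 - 78.337 = 0.9190

0.9190


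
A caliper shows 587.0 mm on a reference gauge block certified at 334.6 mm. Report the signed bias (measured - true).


Systematic error = measured - true
= 587.0 - 334.6
= 252.4000

252.4000


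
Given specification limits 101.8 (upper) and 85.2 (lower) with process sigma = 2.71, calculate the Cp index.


Cp = (USL - LSL) / (6 * sigma)
= (101.8 - 85.2) / (6 * 2.71)
= 16.6000 / 16.2600
= 1.0209

1.0209


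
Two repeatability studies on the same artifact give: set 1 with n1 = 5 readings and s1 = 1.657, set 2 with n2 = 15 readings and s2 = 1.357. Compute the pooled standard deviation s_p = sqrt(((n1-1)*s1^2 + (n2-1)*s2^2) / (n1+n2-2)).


s_p = sqrt(((n1-1)*s1^2 + (n2-1)*s2^2) / (n1+n2-2))
numerator = (5-1)*1.657^2 + (15-1)*1.357^2 = 10.982596 + 25.780286 = 36.762882
denominator = 5 + 15 - 2 = 18
s_p^2 = 36.762882 / 18 = 2.0423823
s_p = sqrt(2.0423823) = 1.4291

1.4291


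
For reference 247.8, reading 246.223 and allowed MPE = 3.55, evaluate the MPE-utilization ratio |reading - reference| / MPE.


e = indication - reference = 246.223 - 247.8 = -1.5770
|e| = 1.5770
ratio = |e| / MPE = 1.5770 / 3.55
ratio = 0.4442

0.4442


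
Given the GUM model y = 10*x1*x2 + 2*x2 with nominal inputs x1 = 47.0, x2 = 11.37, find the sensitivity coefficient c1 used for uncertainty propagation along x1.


y = 10*x1*x2 + 2*x2
dy/dx1 = 10*x2
Evaluate at x2 = 11.37: c1 = 10 * 11.37
c1 = 113.7000

113.7000


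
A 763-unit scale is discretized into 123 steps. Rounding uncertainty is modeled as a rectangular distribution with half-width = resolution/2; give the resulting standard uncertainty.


resolution = range / divisions
resolution = 763 / 123 = 6.203252
u_res = resolution / (2*sqrt(3))
u_res = 6.203252 / 3.4641016
u_res = 1.7907

1.7907


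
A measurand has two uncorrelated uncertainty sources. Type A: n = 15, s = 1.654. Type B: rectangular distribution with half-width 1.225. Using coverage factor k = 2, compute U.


u_A = s / sqrt(n) = 1.654 / sqrt(15) = 0.42706096
u_B = half_width / sqrt(3) = 1.225 / sqrt(3) = 0.70725408
uc = sqrt(u_A^2 + u_B^2) = sqrt(0.42706096^2 + 0.70725408^2) = 0.82618969
U = k * uc = 2 * 0.82618969
U = 1.6524

1.6524


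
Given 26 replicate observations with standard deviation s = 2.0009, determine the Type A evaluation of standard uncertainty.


u_A = s / sqrt(n)
u_A = 2.0009 / sqrt(26)
u_A = 2.0009 / 5.0990195
u_A = 0.3924

0.3924


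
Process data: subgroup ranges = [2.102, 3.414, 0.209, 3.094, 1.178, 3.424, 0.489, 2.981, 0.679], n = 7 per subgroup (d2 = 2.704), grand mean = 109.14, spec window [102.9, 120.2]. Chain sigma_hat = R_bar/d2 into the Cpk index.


R_bar = (2.102 + 3.414 + 0.209 + 3.094 + 1.178 + 3.424 + 0.489 + 2.981 + 0.679) / 9 = 1.9522222
sigma = R_bar / d2 = 1.9522222 / 2.704 = 0.72197567
Cp = (USL - LSL)/(6*sigma) = (120.2 - 102.9)/(6*0.72197567) = 3.9937
Cpu = (120.2 - 109.14)/(3*0.72197567) = 5.1064
Cpl = (109.14 - 102.9)/(3*0.72197567) = 2.8810
Cpk = min(Cpu, Cpl) = 2.8810

2.8810


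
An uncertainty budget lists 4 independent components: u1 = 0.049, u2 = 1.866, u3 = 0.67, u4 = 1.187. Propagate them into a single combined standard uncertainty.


uc = sqrt(0.049^2 + 1.866^2 + 0.67^2 + 1.187^2)
uc = sqrt(5.342226)
uc = 2.3113

2.3113


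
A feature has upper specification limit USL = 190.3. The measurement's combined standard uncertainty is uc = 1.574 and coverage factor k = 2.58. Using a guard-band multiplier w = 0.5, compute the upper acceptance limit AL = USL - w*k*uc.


U = k * uc = 2.58 * 1.574 = 4.06092
guard band g = w * U = 0.5 * 4.06092 = 2.03046
AL = USL - g = 190.3 - 2.03046
AL = 188.2695

188.2695


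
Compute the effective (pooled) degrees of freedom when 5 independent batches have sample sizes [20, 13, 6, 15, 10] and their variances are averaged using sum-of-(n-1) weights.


nu = sum_i (n_i - 1)
nu = ((20 - 1) + (13 - 1) + (6 - 1) + (15 - 1) + (10 - 1))
nu = 19 + 12 + 5 + 14 + 9
nu = 59

59


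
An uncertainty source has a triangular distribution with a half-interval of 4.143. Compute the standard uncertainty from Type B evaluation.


u_B = half_width / sqrt(6)
u_B = 4.143 / 2.4494897
u_B = 1.6914

1.6914


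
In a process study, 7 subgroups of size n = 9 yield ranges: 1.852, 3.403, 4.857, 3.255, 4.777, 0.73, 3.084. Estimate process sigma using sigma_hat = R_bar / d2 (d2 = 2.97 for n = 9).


R_bar = (1.852 + 3.403 + 4.857 + 3.255 + 4.777 + 0.73 + 3.084) / 7
R_bar = 21.958 / 7 = 3.1368571
sigma_hat = R_bar / d2 = 3.1368571 / 2.97 = 1.0562

1.0562


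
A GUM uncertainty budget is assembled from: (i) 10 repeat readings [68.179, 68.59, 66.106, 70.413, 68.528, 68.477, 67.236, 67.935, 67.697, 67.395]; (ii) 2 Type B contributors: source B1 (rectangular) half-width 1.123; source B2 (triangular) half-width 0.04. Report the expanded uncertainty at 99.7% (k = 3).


mean = (68.179 + 68.59 + 66.106 + 70.413 + 68.528 + 68.477 + 67.236 + 67.935 + 67.697 + 67.395) / 10 = 68.0556
s = sqrt(sum((x - mean)^2)/(n-1)) = 1.121066
u_A = s / sqrt(n) = 1.121066 / sqrt(10) = 0.3545122
u_B1 = 1.123 / sqrt(3) = 0.64836435
u_B2 = 0.04 / sqrt(6) = 0.016329932
uc = sqrt(0.3545122^2 + 0.64836435^2 + 0.016329932^2) = 0.73913591
U = k * uc = 3 * 0.73913591
U = 2.2174

2.2174


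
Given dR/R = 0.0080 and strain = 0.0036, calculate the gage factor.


GF = (dR/R) / epsilon
= 0.0080 / 0.0036
= 2.2222

2.2222


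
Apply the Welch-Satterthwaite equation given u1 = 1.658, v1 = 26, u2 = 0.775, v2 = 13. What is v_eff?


uc = sqrt(u1^2 + u2^2) = sqrt(1.658^2 + 0.775^2) = 1.8301882
v_eff = uc^4 / (u1^4/v1 + u2^4/v2)
= 1.8301882^4 / (1.658^4/26 + 0.775^4/13)
= 11.219745 / 0.3183963
v_eff = 35.2383

35.2383


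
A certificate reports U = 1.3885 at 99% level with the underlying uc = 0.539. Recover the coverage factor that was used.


k = U / uc
k = 1.3885 / 0.539
k = 2.576

2.576


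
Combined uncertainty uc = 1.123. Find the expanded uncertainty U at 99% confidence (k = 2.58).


U = k * uc
U = 2.58 * 1.123
U = 2.8973

2.8973


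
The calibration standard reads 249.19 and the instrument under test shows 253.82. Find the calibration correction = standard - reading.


Correction = standard - reading
= 249.19 - 253.82
= -4.6300

-4.6300


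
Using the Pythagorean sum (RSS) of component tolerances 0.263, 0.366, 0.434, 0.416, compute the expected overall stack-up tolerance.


RSS = sqrt(0.263^2 + 0.366^2 + 0.434^2 + 0.416^2)
= sqrt(0.564537)
= 0.7514

0.7514


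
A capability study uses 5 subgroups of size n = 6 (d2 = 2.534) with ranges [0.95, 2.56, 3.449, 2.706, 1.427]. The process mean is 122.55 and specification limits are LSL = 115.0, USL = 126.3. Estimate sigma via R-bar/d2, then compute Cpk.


R_bar = (0.95 + 2.56 + 3.449 + 2.706 + 1.427) / 5 = 2.2184
sigma = R_bar / d2 = 2.2184 / 2.534 = 0.87545383
Cp = (USL - LSL)/(6*sigma) = (126.3 - 115.0)/(6*0.87545383) = 2.1513
Cpu = (126.3 - 122.55)/(3*0.87545383) = 1.4278
Cpl = (122.55 - 115.0)/(3*0.87545383) = 2.8747
Cpk = min(Cpu, Cpl) = 1.4278

1.4278


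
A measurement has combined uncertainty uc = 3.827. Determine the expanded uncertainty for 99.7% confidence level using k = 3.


U = k * uc
U = 3 * 3.827
U = 11.4810

11.4810


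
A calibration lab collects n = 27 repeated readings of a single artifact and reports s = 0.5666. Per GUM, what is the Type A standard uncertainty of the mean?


u_A = s / sqrt(n)
u_A = 0.5666 / sqrt(27)
u_A = 0.5666 / 5.1961524
u_A = 0.1090

0.1090


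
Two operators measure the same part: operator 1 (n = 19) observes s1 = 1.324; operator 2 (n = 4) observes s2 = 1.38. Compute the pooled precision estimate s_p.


s_p = sqrt(((n1-1)*s1^2 + (n2-1)*s2^2) / (n1+n2-2))
numerator = (19-1)*1.324^2 + (4-1)*1.38^2 = 31.553568 + 5.7132 = 37.266768
denominator = 19 + 4 - 2 = 21
s_p^2 = 37.266768 / 21 = 1.774608
s_p = sqrt(1.774608) = 1.3321

1.3321


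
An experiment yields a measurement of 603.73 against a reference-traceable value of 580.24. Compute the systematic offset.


Systematic error = measured - true
= 603.73 - 580.24
= 23.4900

23.4900


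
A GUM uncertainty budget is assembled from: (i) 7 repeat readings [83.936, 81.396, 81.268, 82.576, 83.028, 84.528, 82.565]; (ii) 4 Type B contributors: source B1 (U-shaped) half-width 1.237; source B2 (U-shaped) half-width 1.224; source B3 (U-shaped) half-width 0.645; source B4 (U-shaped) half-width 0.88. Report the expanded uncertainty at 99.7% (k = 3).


mean = (83.936 + 81.396 + 81.268 + 82.576 + 83.028 + 84.528 + 82.565) / 7 = 82.75671429
s = sqrt(sum((x - mean)^2)/(n-1)) = 1.2068547
u_A = s / sqrt(n) = 1.2068547 / sqrt(7) = 0.4561482
u_B1 = 1.237 / sqrt(2) = 0.87469109
u_B2 = 1.224 / sqrt(2) = 0.8654987
u_B3 = 0.645 / sqrt(2) = 0.45608387
u_B4 = 0.88 / sqrt(2) = 0.62225397
uc = sqrt(0.4561482^2 + 0.87469109^2 + 0.8654987^2 + 0.45608387^2 + 0.62225397^2) = 1.5223193
U = k * uc = 3 * 1.5223193
U = 4.5670

4.5670


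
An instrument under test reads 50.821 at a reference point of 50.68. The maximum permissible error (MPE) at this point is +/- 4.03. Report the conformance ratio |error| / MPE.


e = indication - reference = 50.821 - 50.68 = 0.1410
|e| = 0.1410
ratio = |e| / MPE = 0.1410 / 4.03
ratio = 0.0350

0.0350


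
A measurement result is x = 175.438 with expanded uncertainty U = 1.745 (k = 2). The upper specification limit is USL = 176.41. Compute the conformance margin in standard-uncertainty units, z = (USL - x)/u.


u = U / k = 1.745 / 2 = 0.8725
margin = |USL - x| = |176.41 - 175.438| = 0.972
z = margin / u = 0.972 / 0.8725
z = 1.1140

1.1140


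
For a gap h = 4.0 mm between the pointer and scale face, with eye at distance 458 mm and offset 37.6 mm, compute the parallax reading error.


error = h * offset / d
= 4.0 * 37.6 / 458
= 0.3284

0.3284


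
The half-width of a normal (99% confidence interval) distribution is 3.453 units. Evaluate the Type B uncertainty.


u_B = half_width / 2.576
u_B = 3.453 / 2.576
u_B = 1.3405

1.3405


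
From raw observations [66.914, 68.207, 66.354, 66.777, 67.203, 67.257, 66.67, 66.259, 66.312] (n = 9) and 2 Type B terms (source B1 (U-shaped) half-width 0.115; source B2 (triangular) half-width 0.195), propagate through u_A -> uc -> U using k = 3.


mean = (66.914 + 68.207 + 66.354 + 66.777 + 67.203 + 67.257 + 66.67 + 66.259 + 66.312) / 9 = 66.88366667
s = sqrt(sum((x - mean)^2)/(n-1)) = 0.61725926
u_A = s / sqrt(n) = 0.61725926 / sqrt(9) = 0.20575309
u_B1 = 0.115 / sqrt(2) = 0.08131728
u_B2 = 0.195 / sqrt(6) = 0.079608417
uc = sqrt(0.20575309^2 + 0.08131728^2 + 0.079608417^2) = 0.23512621
U = k * uc = 3 * 0.23512621
U = 0.7054

0.7054


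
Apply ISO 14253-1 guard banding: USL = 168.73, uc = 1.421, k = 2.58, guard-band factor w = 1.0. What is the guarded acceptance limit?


U = k * uc = 2.58 * 1.421 = 3.66618
guard band g = w * U = 1.0 * 3.66618 = 3.66618
AL = USL - g = 168.73 - 3.66618
AL = 165.0638

165.0638


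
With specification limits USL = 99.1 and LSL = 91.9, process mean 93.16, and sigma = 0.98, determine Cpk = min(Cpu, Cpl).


Cpu = (USL - mean) / (3*sigma) = (99.1 - 93.16) / (3*0.98) = 2.0204
Cpl = (mean - LSL) / (3*sigma) = (93.16 - 91.9) / (3*0.98) = 0.4286
Cpk = min(Cpu, Cpl) = 0.4286

0.4286


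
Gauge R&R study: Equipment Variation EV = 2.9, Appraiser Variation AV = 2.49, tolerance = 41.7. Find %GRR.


GRR = sqrt(EV^2 + AV^2) = sqrt(2.9^2 + 2.49^2) = 3.8223161
%GRR = GRR / tol * 100 = 3.8223161 / 41.7 * 100
%GRR = 9.1662

9.1662


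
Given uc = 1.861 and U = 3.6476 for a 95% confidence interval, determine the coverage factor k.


k = U / uc
k = 3.6476 / 1.861
k = 1.96

1.96


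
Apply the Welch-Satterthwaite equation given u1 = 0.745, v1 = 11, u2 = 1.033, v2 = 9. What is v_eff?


uc = sqrt(u1^2 + u2^2) = sqrt(0.745^2 + 1.033^2) = 1.2736224
v_eff = uc^4 / (u1^4/v1 + u2^4/v2)
= 1.2736224^4 / (0.745^4/11 + 1.033^4/9)
= 2.6312539 / 0.15452468
v_eff = 17.0280

17.0280


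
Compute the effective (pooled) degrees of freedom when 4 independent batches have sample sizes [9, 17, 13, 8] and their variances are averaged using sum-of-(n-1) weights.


nu = sum_i (n_i - 1)
nu = ((9 - 1) + (17 - 1) + (13 - 1) + (8 - 1))
nu = 8 + 16 + 12 + 7
nu = 43

43
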